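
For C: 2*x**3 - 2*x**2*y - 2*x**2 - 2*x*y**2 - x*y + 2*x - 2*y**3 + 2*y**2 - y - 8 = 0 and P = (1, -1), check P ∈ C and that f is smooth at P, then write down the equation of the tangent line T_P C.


Tangent line at P: 7*x - 10*y - 17 = 0.

Step 1: f(1, -1) = 0, so P lies on C.
Step 2: partial derivatives
  f_x(x, y) = 6*x**2 - 4*x*y - 4*x - 2*y**2 - y + 2, f_y(x, y) = -2*x**2 - 4*x*y - x - 6*y**2 + 4*y - 1.
  f_x(P) = 7, f_y(P) = -10 (gradient nonzero, so P is smooth).
Step 3: tangent line at P: 7·(x − 1) + -10·(y − -1) = 0.
Expanding: 7*x - 10*y - 17 = 0.


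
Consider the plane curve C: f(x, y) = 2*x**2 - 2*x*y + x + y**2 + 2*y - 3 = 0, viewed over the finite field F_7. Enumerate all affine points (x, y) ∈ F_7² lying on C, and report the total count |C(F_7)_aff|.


Affine F_7-points: {(0, 1), (0, 4), (1, 0), (2, 0), (2, 2), (3, 2), (4, 1), (4, 5)}; count = 8.

For each of the 49 pairs (x, y) ∈ F_7², evaluate f(x, y) mod 7. Record the zeros.
  x = 0: [0↦4, 1↦0, 2↦5, 3↦5, 4↦0, 5↦4, 6↦3]  zeros at y ∈ {1, 4}
  x = 1: [0↦0, 1↦1, 2↦4, 3↦2, 4↦2, 5↦4, 6↦1]  zeros at y ∈ {0}
  x = 2: [0↦0, 1↦6, 2↦0, 3↦3, 4↦1, 5↦1, 6↦3]  zeros at y ∈ {0, 2}
  x = 3: [0↦4, 1↦1, 2↦0, 3↦1, 4↦4, 5↦2, 6↦2]  zeros at y ∈ {2}
  x = 4: [0↦5, 1↦0, 2↦4, 3↦3, 4↦4, 5↦0, 6↦5]  zeros at y ∈ {1, 5}
  x = 5: [0↦3, 1↦3, 2↦5, 3↦2, 4↦1, 5↦2, 6↦5]  zeros at y ∈ ∅
  x = 6: [0↦5, 1↦3, 2↦3, 3↦5, 4↦2, 5↦1, 6↦2]  zeros at y ∈ ∅
Collecting zeros: affine points = {(0, 1), (0, 4), (1, 0), (2, 0), (2, 2), (3, 2), (4, 1), (4, 5)}.
Total count |C(F_7)_aff| = 8.


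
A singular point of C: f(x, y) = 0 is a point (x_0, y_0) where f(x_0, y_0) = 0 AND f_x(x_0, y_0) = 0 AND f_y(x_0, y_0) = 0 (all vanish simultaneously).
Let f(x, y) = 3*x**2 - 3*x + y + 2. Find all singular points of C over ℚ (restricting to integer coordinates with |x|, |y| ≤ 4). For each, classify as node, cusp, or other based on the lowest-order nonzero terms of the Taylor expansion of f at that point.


No singular points in the scanned grid; C is smooth there.

Compute partial derivatives:
  f_x = 6*x - 3.
  f_y = 1.
f_y = 1 is a nonzero constant, so f_y never vanishes: no point (x, y) can satisfy f = f_x = f_y = 0. In particular no (x, y) ∈ {−4, ..., 4}² is singular; the curve is smooth.


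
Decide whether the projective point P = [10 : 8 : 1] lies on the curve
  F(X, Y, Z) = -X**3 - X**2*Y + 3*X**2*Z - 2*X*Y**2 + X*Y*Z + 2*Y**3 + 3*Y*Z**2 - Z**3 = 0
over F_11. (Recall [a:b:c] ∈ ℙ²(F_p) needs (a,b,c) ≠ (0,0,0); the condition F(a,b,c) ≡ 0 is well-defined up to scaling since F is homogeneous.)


F(10,8,1) ≡ 8 (mod 11); P is NOT on the curve.

Evaluate F(10, 8, 1) term-by-term (mod 11).
  -X**3 ↦ -1·1000·1·1 = -1000
  -X**2*Y ↦ -1·100·8·1 = -800
  3*X**2*Z ↦ 3·100·1·1 = 300
  -2*X*Y**2 ↦ -2·10·64·1 = -1280
  X*Y*Z ↦ 1·10·8·1 = 80
  2*Y**3 ↦ 2·1·512·1 = 1024
  3*Y*Z**2 ↦ 3·1·8·1 = 24
  -Z**3 ↦ -1·1·1·1 = -1
Sum: F(10, 8, 1) = (-1000) + (-800) + (300) + (-1280) + (80) + (1024) + (24) + (-1) = -1653.
Reducing mod 11: -1653 ≡ 8 (mod 11).
Since F(a, b, c) ≡ 8 ≠ 0 (mod 11), P does NOT lie on the curve.


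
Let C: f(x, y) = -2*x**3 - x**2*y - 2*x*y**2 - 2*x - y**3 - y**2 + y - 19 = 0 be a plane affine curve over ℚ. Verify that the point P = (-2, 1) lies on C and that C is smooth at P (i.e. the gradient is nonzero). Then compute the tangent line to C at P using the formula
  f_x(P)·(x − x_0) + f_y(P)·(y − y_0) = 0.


Tangent line at P: -24*x - 48 = 0.

Step 1: f(-2, 1) = 0, so P lies on C.
Step 2: partial derivatives
  f_x(x, y) = -6*x**2 - 2*x*y - 2*y**2 - 2, f_y(x, y) = -x**2 - 4*x*y - 3*y**2 - 2*y + 1.
  f_x(P) = -24, f_y(P) = 0 (gradient nonzero, so P is smooth).
Step 3: tangent line at P: -24·(x − -2) + 0·(y − 1) = 0.
Expanding: -24*x - 48 = 0.


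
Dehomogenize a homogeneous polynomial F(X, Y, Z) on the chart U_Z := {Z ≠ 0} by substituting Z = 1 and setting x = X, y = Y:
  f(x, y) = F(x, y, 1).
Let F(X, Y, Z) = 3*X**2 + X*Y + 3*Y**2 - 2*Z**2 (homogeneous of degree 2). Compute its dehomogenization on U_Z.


f(x, y) = 3*x**2 + x*y + 3*y**2 - 2

On U_Z we set Z = 1. Each monomial c·X^i·Y^j·Z^k in F becomes c·x^i·y^j·1^k = c·x^i·y^j.
Substituting Z = 1: F(X, Y, 1) = 3*x**2 + x*y + 3*y**2 - 2.
Note: deg(f) ≤ deg(F) = 2; strict inequality happens when F is divisible by Z (lost terms).


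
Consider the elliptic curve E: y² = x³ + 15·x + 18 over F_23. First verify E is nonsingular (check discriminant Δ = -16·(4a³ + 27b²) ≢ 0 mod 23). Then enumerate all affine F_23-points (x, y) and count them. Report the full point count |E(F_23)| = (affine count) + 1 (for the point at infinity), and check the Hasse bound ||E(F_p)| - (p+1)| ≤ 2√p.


Affine points = {(0, 8), (0, 15), (4, 2), (4, 21), (6, 5), (6, 18), (7, 11), (7, 12), (8, 11), (8, 12), (9, 10), (9, 13), (10, 8), (10, 15), (13, 8), (13, 15), (18, 5), (18, 18), (19, 3), (19, 20), (21, 7), (21, 16), (22, 5), (22, 18)}; affine count = 24; |E(F_23)| = 25.

Discriminant check: Δ ∝ 4a³ + 27b² = 4·15³ + 27·18² = 4·3375 + 27·324 ≡ 7 (mod 23). Nonzero ⇒ E is nonsingular.
For each x ∈ F_23, compute rhs = x³ + 15·x + 18 mod 23, then count y ∈ F_23 with y² ≡ rhs.
  x = 0: rhs = 18, matching y values: 8, 15 (2 points).
  x = 1: rhs = 11, matching y values: none (0 points).
  x = 2: rhs = 10, matching y values: none (0 points).
  x = 3: rhs = 21, matching y values: none (0 points).
  x = 4: rhs = 4, matching y values: 2, 21 (2 points).
  x = 5: rhs = 11, matching y values: none (0 points).
  x = 6: rhs = 2, matching y values: 5, 18 (2 points).
  x = 7: rhs = 6, matching y values: 11, 12 (2 points).
  x = 8: rhs = 6, matching y values: 11, 12 (2 points).
  x = 9: rhs = 8, matching y values: 10, 13 (2 points).
  x = 10: rhs = 18, matching y values: 8, 15 (2 points).
  x = 11: rhs = 19, matching y values: none (0 points).
  x = 12: rhs = 17, matching y values: none (0 points).
  x = 13: rhs = 18, matching y values: 8, 15 (2 points).
  x = 14: rhs = 5, matching y values: none (0 points).
  x = 15: rhs = 7, matching y values: none (0 points).
  x = 16: rhs = 7, matching y values: none (0 points).
  x = 17: rhs = 11, matching y values: none (0 points).
  x = 18: rhs = 2, matching y values: 5, 18 (2 points).
  x = 19: rhs = 9, matching y values: 3, 20 (2 points).
  x = 20: rhs = 15, matching y values: none (0 points).
  x = 21: rhs = 3, matching y values: 7, 16 (2 points).
  x = 22: rhs = 2, matching y values: 5, 18 (2 points).
Total affine count: 24.
Full point count |E(F_23)| = 24 + 1 = 25.
Hasse bound: |25 − (23+1)| = |1| = 1 ≤ 2√23 ≈ 9.5917 ✓.


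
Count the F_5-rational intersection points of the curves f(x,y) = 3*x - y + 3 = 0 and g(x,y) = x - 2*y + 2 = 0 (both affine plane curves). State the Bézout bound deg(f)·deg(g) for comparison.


Common zeros: ∅; count = 0; Bézout bound = 1.

deg(f) = 1, deg(g) = 1, so Bézout bound = 1.
Scan x ∈ F_5. For each x, list the y ∈ F_5 with f(x, y) ≡ 0 and those with g(x, y) ≡ 0 (mod 5); the common zeros in that column are the intersection.
  x = 0: f ≡ 0 at y ∈ {3}; g ≡ 0 at y ∈ {1}; common: ∅.
  x = 1: f ≡ 0 at y ∈ {1}; g ≡ 0 at y ∈ {4}; common: ∅.
  x = 2: f ≡ 0 at y ∈ {4}; g ≡ 0 at y ∈ {2}; common: ∅.
  x = 3: f ≡ 0 at y ∈ {2}; g ≡ 0 at y ∈ {0}; common: ∅.
  x = 4: f ≡ 0 at y ∈ {0}; g ≡ 0 at y ∈ {3}; common: ∅.
Collecting: common zeros = ∅, so the count is 0.
Comparison with the Bézout bound: 0 ≤ 1 = deg(f)·deg(g), as expected for curves with no common component (the affine F_5-count falls short of the bound because intersections may lie at infinity, over extension fields, or carry multiplicity).


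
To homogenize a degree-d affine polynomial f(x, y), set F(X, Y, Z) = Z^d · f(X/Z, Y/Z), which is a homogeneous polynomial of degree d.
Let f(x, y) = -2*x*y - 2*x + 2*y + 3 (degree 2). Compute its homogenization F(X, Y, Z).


F(X, Y, Z) = -2*X*Y - 2*X*Z + 2*Y*Z + 3*Z**2

deg(f) = 2.
Substitute x = X/Z, y = Y/Z into f, then multiply by Z^2.
  monomial -2·x^1·y^1 ↦ -2·X^1·Y^1·Z^0.
  monomial -2·x^1·y^0 ↦ -2·X^1·Y^0·Z^1.
  monomial 2·x^0·y^1 ↦ 2·X^0·Y^1·Z^1.
  monomial 3·x^0·y^0 ↦ 3·X^0·Y^0·Z^2.
Collecting: F(X, Y, Z) = -2*X*Y - 2*X*Z + 2*Y*Z + 3*Z**2.


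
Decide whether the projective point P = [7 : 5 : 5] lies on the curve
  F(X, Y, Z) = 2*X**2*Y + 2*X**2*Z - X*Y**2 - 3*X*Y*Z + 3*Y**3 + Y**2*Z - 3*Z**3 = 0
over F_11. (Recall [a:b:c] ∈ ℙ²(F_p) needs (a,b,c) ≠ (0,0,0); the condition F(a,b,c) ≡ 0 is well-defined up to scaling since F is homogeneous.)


F(7,5,5) ≡ 9 (mod 11); P is NOT on the curve.

Evaluate F(7, 5, 5) term-by-term (mod 11).
  2*X**2*Y ↦ 2·49·5·1 = 490
  2*X**2*Z ↦ 2·49·1·5 = 490
  -X*Y**2 ↦ -1·7·25·1 = -175
  -3*X*Y*Z ↦ -3·7·5·5 = -525
  3*Y**3 ↦ 3·1·125·1 = 375
  Y**2*Z ↦ 1·1·25·5 = 125
  -3*Z**3 ↦ -3·1·1·125 = -375
Sum: F(7, 5, 5) = (490) + (490) + (-175) + (-525) + (375) + (125) + (-375) = 405.
Reducing mod 11: 405 ≡ 9 (mod 11).
Since F(a, b, c) ≡ 9 ≠ 0 (mod 11), P does NOT lie on the curve.


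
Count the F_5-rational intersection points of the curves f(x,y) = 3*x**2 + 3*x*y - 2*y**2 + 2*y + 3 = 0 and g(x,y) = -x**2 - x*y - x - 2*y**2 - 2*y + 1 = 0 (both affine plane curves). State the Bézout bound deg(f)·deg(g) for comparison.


Common zeros: {(2, 0), (4, 3), (4, 4)}; count = 3; Bézout bound = 4.

deg(f) = 2, deg(g) = 2, so Bézout bound = 4.
Scan x ∈ F_5. For each x, list the y ∈ F_5 with f(x, y) ≡ 0 and those with g(x, y) ≡ 0 (mod 5); the common zeros in that column are the intersection.
  x = 0: f ≡ 0 at y ∈ ∅; g ≡ 0 at y ∈ ∅; common: ∅.
  x = 1: f ≡ 0 at y ∈ ∅; g ≡ 0 at y ∈ {2, 4}; common: ∅.
  x = 2: f ≡ 0 at y ∈ {0, 4}; g ≡ 0 at y ∈ {0, 3}; common: {0}.
  x = 3: f ≡ 0 at y ∈ {0, 3}; g ≡ 0 at y ∈ ∅; common: ∅.
  x = 4: f ≡ 0 at y ∈ {3, 4}; g ≡ 0 at y ∈ {3, 4}; common: {3, 4}.
Collecting: common zeros = {(2, 0), (4, 3), (4, 4)}, so the count is 3.
Comparison with the Bézout bound: 3 ≤ 4 = deg(f)·deg(g), as expected for curves with no common component (the affine F_5-count falls short of the bound because intersections may lie at infinity, over extension fields, or carry multiplicity).


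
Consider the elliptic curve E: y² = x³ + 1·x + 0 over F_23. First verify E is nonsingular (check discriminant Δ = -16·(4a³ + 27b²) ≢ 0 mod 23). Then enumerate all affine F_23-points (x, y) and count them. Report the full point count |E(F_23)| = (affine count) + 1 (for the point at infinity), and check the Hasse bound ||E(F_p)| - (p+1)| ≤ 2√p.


Affine points = {(0, 0), (1, 5), (1, 18), (9, 5), (9, 18), (11, 10), (11, 13), (13, 5), (13, 18), (15, 3), (15, 20), (16, 8), (16, 15), (17, 10), (17, 13), (18, 10), (18, 13), (19, 1), (19, 22), (20, 4), (20, 19), (21, 6), (21, 17)}; affine count = 23; |E(F_23)| = 24.

Discriminant check: Δ ∝ 4a³ + 27b² = 4·1³ + 27·0² = 4·1 + 27·0 ≡ 4 (mod 23). Nonzero ⇒ E is nonsingular.
For each x ∈ F_23, compute rhs = x³ + 1·x + 0 mod 23, then count y ∈ F_23 with y² ≡ rhs.
  x = 0: rhs = 0, matching y values: 0 (1 points).
  x = 1: rhs = 2, matching y values: 5, 18 (2 points).
  x = 2: rhs = 10, matching y values: none (0 points).
  x = 3: rhs = 7, matching y values: none (0 points).
  x = 4: rhs = 22, matching y values: none (0 points).
  x = 5: rhs = 15, matching y values: none (0 points).
  x = 6: rhs = 15, matching y values: none (0 points).
  x = 7: rhs = 5, matching y values: none (0 points).
  x = 8: rhs = 14, matching y values: none (0 points).
  x = 9: rhs = 2, matching y values: 5, 18 (2 points).
  x = 10: rhs = 21, matching y values: none (0 points).
  x = 11: rhs = 8, matching y values: 10, 13 (2 points).
  x = 12: rhs = 15, matching y values: none (0 points).
  x = 13: rhs = 2, matching y values: 5, 18 (2 points).
  x = 14: rhs = 21, matching y values: none (0 points).
  x = 15: rhs = 9, matching y values: 3, 20 (2 points).
  x = 16: rhs = 18, matching y values: 8, 15 (2 points).
  x = 17: rhs = 8, matching y values: 10, 13 (2 points).
  x = 18: rhs = 8, matching y values: 10, 13 (2 points).
  x = 19: rhs = 1, matching y values: 1, 22 (2 points).
  x = 20: rhs = 16, matching y values: 4, 19 (2 points).
  x = 21: rhs = 13, matching y values: 6, 17 (2 points).
  x = 22: rhs = 21, matching y values: none (0 points).
Total affine count: 23.
Full point count |E(F_23)| = 23 + 1 = 24.
Hasse bound: |24 − (23+1)| = |0| = 0 ≤ 2√23 ≈ 9.5917 ✓.


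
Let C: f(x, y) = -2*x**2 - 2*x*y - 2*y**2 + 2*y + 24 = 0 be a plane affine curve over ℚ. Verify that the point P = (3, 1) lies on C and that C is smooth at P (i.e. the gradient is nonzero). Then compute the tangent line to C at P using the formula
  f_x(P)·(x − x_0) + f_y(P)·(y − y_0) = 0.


Tangent line at P: -14*x - 8*y + 50 = 0.

Step 1: f(3, 1) = 0, so P lies on C.
Step 2: partial derivatives
  f_x(x, y) = -4*x - 2*y, f_y(x, y) = -2*x - 4*y + 2.
  f_x(P) = -14, f_y(P) = -8 (gradient nonzero, so P is smooth).
Step 3: tangent line at P: -14·(x − 3) + -8·(y − 1) = 0.
Expanding: -14*x - 8*y + 50 = 0.


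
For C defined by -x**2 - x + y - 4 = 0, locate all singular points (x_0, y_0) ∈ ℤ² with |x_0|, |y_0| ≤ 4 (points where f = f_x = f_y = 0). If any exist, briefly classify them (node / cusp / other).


No singular points in the scanned grid; C is smooth there.

Compute partial derivatives:
  f_x = -2*x - 1.
  f_y = 1.
f_y = 1 is a nonzero constant, so f_y never vanishes: no point (x, y) can satisfy f = f_x = f_y = 0. In particular no (x, y) ∈ {−4, ..., 4}² is singular; the curve is smooth.


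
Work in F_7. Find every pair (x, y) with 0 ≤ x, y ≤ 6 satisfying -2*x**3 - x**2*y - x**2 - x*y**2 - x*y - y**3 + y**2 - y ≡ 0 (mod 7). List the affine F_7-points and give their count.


Affine F_7-points: {(0, 0), (0, 3), (0, 5), (1, 1), (2, 3), (3, 0), (3, 2), (3, 3), (6, 4)}; count = 9.

For each of the 49 pairs (x, y) ∈ F_7², evaluate f(x, y) mod 7. Record the zeros.
  x = 0: [0↦0, 1↦6, 2↦1, 3↦0, 4↦4, 5↦0, 6↦3]  zeros at y ∈ {0, 3, 5}
  x = 1: [0↦4, 1↦0, 2↦4, 3↦3, 4↦5, 5↦4, 6↦1]  zeros at y ∈ {1}
  x = 2: [0↦1, 1↦6, 2↦3, 3↦0, 4↦5, 5↦5, 6↦1]  zeros at y ∈ {3}
  x = 3: [0↦0, 1↦5, 2↦0, 3↦0, 4↦6, 5↦5, 6↦5]  zeros at y ∈ {0, 2, 3}
  x = 4: [0↦3, 1↦6, 2↦4, 3↦5, 4↦3, 5↦6, 6↦1]  zeros at y ∈ ∅
  x = 5: [0↦5, 1↦4, 2↦3, 3↦3, 4↦5, 5↦3, 6↦5]  zeros at y ∈ ∅
  x = 6: [0↦1, 1↦1, 2↦6, 3↦3, 4↦0, 5↦5, 6↦5]  zeros at y ∈ {4}
Collecting zeros: affine points = {(0, 0), (0, 3), (0, 5), (1, 1), (2, 3), (3, 0), (3, 2), (3, 3), (6, 4)}.
Total count |C(F_7)_aff| = 9.


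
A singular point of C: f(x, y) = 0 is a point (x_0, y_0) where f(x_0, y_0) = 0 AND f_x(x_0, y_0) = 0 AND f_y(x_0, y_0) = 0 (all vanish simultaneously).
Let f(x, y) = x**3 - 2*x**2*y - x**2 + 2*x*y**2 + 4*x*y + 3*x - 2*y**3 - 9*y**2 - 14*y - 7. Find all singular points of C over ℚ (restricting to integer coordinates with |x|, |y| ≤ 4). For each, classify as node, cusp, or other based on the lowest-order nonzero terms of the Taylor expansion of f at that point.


Singular points: {(-1, -2)}; classification: cusp.

Compute partial derivatives:
  f_x = 3*x**2 - 4*x*y - 2*x + 2*y**2 + 4*y + 3.
  f_y = -2*x**2 + 4*x*y + 4*x - 6*y**2 - 18*y - 14.
Scan x_0 ∈ {−4, ..., 4}. For each x_0, f_y(x_0, y) is a polynomial in y; find its integer roots y ∈ {−4, ..., 4}, then test f_x and f at those candidates.
  x = -4: f_y(-4, y) = -6*y**2 - 34*y - 62; no integer root y with |y| ≤ 4.
  x = -3: f_y(-3, y) = -6*y**2 - 30*y - 44; no integer root y with |y| ≤ 4.
  x = -2: f_y(-2, y) = -6*y**2 - 26*y - 30; no integer root y with |y| ≤ 4.
  x = -1: f_y(-1, y) = -6*y**2 - 22*y - 20; vanishes at y ∈ {-2}. (-1, -2): f_x = 0, f = 0 — SINGULAR.
  x = 0: f_y(0, y) = -6*y**2 - 18*y - 14; no integer root y with |y| ≤ 4.
  x = 1: f_y(1, y) = -6*y**2 - 14*y - 12; no integer root y with |y| ≤ 4.
  x = 2: f_y(2, y) = -6*y**2 - 10*y - 14; no integer root y with |y| ≤ 4.
  x = 3: f_y(3, y) = -6*y**2 - 6*y - 20; no integer root y with |y| ≤ 4.
  x = 4: f_y(4, y) = -6*y**2 - 2*y - 30; no integer root y with |y| ≤ 4.
Only singular point on the grid: (-1, -2).
Classify: substitute x = -1 + u, y = -2 + v and expand: f = u**3 - 2*u**2*v + 2*u*v**2 - 2*v**3 + v**2.
No constant or linear terms (consistent with a singular point). Quadratic part: v**2. Cubic part: u**3 - 2*u**2*v + 2*u*v**2 - 2*v**3.
The quadratic part v**2 is a perfect square, so there is a single (double) tangent line v = 0, i.e. y = -2. Restricting the cubic part to that line (v = 0) leaves u**3 ≠ 0, so f is not divisible by v and the branch is v² ≈ -u**3 to lowest order — this is a cusp.
Classification: cusp.


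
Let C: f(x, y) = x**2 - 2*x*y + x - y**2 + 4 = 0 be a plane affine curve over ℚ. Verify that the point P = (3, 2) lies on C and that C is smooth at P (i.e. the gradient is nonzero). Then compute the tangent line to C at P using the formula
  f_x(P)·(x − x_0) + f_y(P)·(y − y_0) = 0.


Tangent line at P: 3*x - 10*y + 11 = 0.

Step 1: f(3, 2) = 0, so P lies on C.
Step 2: partial derivatives
  f_x(x, y) = 2*x - 2*y + 1, f_y(x, y) = -2*x - 2*y.
  f_x(P) = 3, f_y(P) = -10 (gradient nonzero, so P is smooth).
Step 3: tangent line at P: 3·(x − 3) + -10·(y − 2) = 0.
Expanding: 3*x - 10*y + 11 = 0.


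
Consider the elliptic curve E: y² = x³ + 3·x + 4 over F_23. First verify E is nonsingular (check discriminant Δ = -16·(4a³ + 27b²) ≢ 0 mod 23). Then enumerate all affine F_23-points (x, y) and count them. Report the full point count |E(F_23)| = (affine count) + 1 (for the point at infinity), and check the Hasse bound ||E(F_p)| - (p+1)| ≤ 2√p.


Affine points = {(0, 2), (0, 21), (1, 10), (1, 13), (2, 8), (2, 15), (5, 11), (5, 12), (6, 10), (6, 13), (7, 0), (9, 1), (9, 22), (13, 3), (13, 20), (16, 10), (16, 13), (17, 0), (18, 5), (18, 18), (21, 6), (21, 17), (22, 0)}; affine count = 23; |E(F_23)| = 24.

Discriminant check: Δ ∝ 4a³ + 27b² = 4·3³ + 27·4² = 4·27 + 27·16 ≡ 11 (mod 23). Nonzero ⇒ E is nonsingular.
For each x ∈ F_23, compute rhs = x³ + 3·x + 4 mod 23, then count y ∈ F_23 with y² ≡ rhs.
  x = 0: rhs = 4, matching y values: 2, 21 (2 points).
  x = 1: rhs = 8, matching y values: 10, 13 (2 points).
  x = 2: rhs = 18, matching y values: 8, 15 (2 points).
  x = 3: rhs = 17, matching y values: none (0 points).
  x = 4: rhs = 11, matching y values: none (0 points).
  x = 5: rhs = 6, matching y values: 11, 12 (2 points).
  x = 6: rhs = 8, matching y values: 10, 13 (2 points).
  x = 7: rhs = 0, matching y values: 0 (1 points).
  x = 8: rhs = 11, matching y values: none (0 points).
  x = 9: rhs = 1, matching y values: 1, 22 (2 points).
  x = 10: rhs = 22, matching y values: none (0 points).
  x = 11: rhs = 11, matching y values: none (0 points).
  x = 12: rhs = 20, matching y values: none (0 points).
  x = 13: rhs = 9, matching y values: 3, 20 (2 points).
  x = 14: rhs = 7, matching y values: none (0 points).
  x = 15: rhs = 20, matching y values: none (0 points).
  x = 16: rhs = 8, matching y values: 10, 13 (2 points).
  x = 17: rhs = 0, matching y values: 0 (1 points).
  x = 18: rhs = 2, matching y values: 5, 18 (2 points).
  x = 19: rhs = 20, matching y values: none (0 points).
  x = 20: rhs = 14, matching y values: none (0 points).
  x = 21: rhs = 13, matching y values: 6, 17 (2 points).
  x = 22: rhs = 0, matching y values: 0 (1 points).
Total affine count: 23.
Full point count |E(F_23)| = 23 + 1 = 24.
Hasse bound: |24 − (23+1)| = |0| = 0 ≤ 2√23 ≈ 9.5917 ✓.


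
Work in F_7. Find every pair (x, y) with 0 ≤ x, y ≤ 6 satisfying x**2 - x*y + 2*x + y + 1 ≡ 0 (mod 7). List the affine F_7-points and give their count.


Affine F_7-points: {(0, 6), (2, 2), (3, 1), (4, 6), (5, 2), (6, 0)}; count = 6.

For each of the 49 pairs (x, y) ∈ F_7², evaluate f(x, y) mod 7. Record the zeros.
  x = 0: [0↦1, 1↦2, 2↦3, 3↦4, 4↦5, 5↦6, 6↦0]  zeros at y ∈ {6}
  x = 1: [0↦4, 1↦4, 2↦4, 3↦4, 4↦4, 5↦4, 6↦4]  zeros at y ∈ ∅
  x = 2: [0↦2, 1↦1, 2↦0, 3↦6, 4↦5, 5↦4, 6↦3]  zeros at y ∈ {2}
  x = 3: [0↦2, 1↦0, 2↦5, 3↦3, 4↦1, 5↦6, 6↦4]  zeros at y ∈ {1}
  x = 4: [0↦4, 1↦1, 2↦5, 3↦2, 4↦6, 5↦3, 6↦0]  zeros at y ∈ {6}
  x = 5: [0↦1, 1↦4, 2↦0, 3↦3, 4↦6, 5↦2, 6↦5]  zeros at y ∈ {2}
  x = 6: [0↦0, 1↦2, 2↦4, 3↦6, 4↦1, 5↦3, 6↦5]  zeros at y ∈ {0}
Collecting zeros: affine points = {(0, 6), (2, 2), (3, 1), (4, 6), (5, 2), (6, 0)}.
Total count |C(F_7)_aff| = 6.


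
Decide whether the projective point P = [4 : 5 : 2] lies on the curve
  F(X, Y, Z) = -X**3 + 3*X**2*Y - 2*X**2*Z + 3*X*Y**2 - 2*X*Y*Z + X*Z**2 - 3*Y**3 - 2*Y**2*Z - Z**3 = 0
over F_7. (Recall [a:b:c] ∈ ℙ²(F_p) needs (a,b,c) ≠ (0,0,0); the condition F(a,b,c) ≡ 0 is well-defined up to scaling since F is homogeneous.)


F(4,5,2) ≡ 5 (mod 7); P is NOT on the curve.

Evaluate F(4, 5, 2) term-by-term (mod 7).
  -X**3 ↦ -1·64·1·1 = -64
  3*X**2*Y ↦ 3·16·5·1 = 240
  -2*X**2*Z ↦ -2·16·1·2 = -64
  3*X*Y**2 ↦ 3·4·25·1 = 300
  -2*X*Y*Z ↦ -2·4·5·2 = -80
  X*Z**2 ↦ 1·4·1·4 = 16
  -3*Y**3 ↦ -3·1·125·1 = -375
  -2*Y**2*Z ↦ -2·1·25·2 = -100
  -Z**3 ↦ -1·1·1·8 = -8
Sum: F(4, 5, 2) = (-64) + (240) + (-64) + (300) + (-80) + (16) + (-375) + (-100) + (-8) = -135.
Reducing mod 7: -135 ≡ 5 (mod 7).
Since F(a, b, c) ≡ 5 ≠ 0 (mod 7), P does NOT lie on the curve.


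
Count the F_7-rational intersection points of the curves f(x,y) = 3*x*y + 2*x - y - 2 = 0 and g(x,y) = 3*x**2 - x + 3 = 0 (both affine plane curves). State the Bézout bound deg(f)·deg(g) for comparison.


Common zeros: {(6, 6)}; count = 1; Bézout bound = 4.

deg(f) = 2, deg(g) = 2, so Bézout bound = 4.
Scan x ∈ F_7. For each x, list the y ∈ F_7 with f(x, y) ≡ 0 and those with g(x, y) ≡ 0 (mod 7); the common zeros in that column are the intersection.
  x = 0: f ≡ 0 at y ∈ {5}; g ≡ 0 at y ∈ ∅; common: ∅.
  x = 1: f ≡ 0 at y ∈ {0}; g ≡ 0 at y ∈ ∅; common: ∅.
  x = 2: f ≡ 0 at y ∈ {1}; g ≡ 0 at y ∈ ∅; common: ∅.
  x = 3: f ≡ 0 at y ∈ {3}; g ≡ 0 at y ∈ ∅; common: ∅.
  x = 4: f ≡ 0 at y ∈ {2}; g ≡ 0 at y ∈ ∅; common: ∅.
  x = 5: f ≡ 0 at y ∈ ∅; g ≡ 0 at y ∈ ∅; common: ∅.
  x = 6: f ≡ 0 at y ∈ {6}; g ≡ 0 at y ∈ {0, 1, 2, 3, 4, 5, 6}; common: {6}.
Collecting: common zeros = {(6, 6)}, so the count is 1.
Comparison with the Bézout bound: 1 ≤ 4 = deg(f)·deg(g), as expected for curves with no common component (the affine F_7-count falls short of the bound because intersections may lie at infinity, over extension fields, or carry multiplicity).


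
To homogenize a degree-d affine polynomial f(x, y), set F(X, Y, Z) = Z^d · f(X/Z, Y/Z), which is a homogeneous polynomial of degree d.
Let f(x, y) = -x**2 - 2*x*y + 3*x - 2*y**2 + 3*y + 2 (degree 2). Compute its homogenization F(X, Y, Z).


F(X, Y, Z) = -X**2 - 2*X*Y + 3*X*Z - 2*Y**2 + 3*Y*Z + 2*Z**2

deg(f) = 2.
Substitute x = X/Z, y = Y/Z into f, then multiply by Z^2.
  monomial -1·x^2·y^0 ↦ -1·X^2·Y^0·Z^0.
  monomial -2·x^1·y^1 ↦ -2·X^1·Y^1·Z^0.
  monomial 3·x^1·y^0 ↦ 3·X^1·Y^0·Z^1.
  monomial -2·x^0·y^2 ↦ -2·X^0·Y^2·Z^0.
  monomial 3·x^0·y^1 ↦ 3·X^0·Y^1·Z^1.
  monomial 2·x^0·y^0 ↦ 2·X^0·Y^0·Z^2.
Collecting: F(X, Y, Z) = -X**2 - 2*X*Y + 3*X*Z - 2*Y**2 + 3*Y*Z + 2*Z**2.


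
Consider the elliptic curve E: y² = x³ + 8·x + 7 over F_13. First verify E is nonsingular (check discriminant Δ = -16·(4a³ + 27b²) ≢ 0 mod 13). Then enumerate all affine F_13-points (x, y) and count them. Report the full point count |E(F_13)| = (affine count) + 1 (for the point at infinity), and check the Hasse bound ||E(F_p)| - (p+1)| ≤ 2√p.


Affine points = {(1, 4), (1, 9), (4, 5), (4, 8), (5, 4), (5, 9), (7, 4), (7, 9), (11, 3), (11, 10)}; affine count = 10; |E(F_13)| = 11.

Discriminant check: Δ ∝ 4a³ + 27b² = 4·8³ + 27·7² = 4·512 + 27·49 ≡ 4 (mod 13). Nonzero ⇒ E is nonsingular.
For each x ∈ F_13, compute rhs = x³ + 8·x + 7 mod 13, then count y ∈ F_13 with y² ≡ rhs.
  x = 0: rhs = 7, matching y values: none (0 points).
  x = 1: rhs = 3, matching y values: 4, 9 (2 points).
  x = 2: rhs = 5, matching y values: none (0 points).
  x = 3: rhs = 6, matching y values: none (0 points).
  x = 4: rhs = 12, matching y values: 5, 8 (2 points).
  x = 5: rhs = 3, matching y values: 4, 9 (2 points).
  x = 6: rhs = 11, matching y values: none (0 points).
  x = 7: rhs = 3, matching y values: 4, 9 (2 points).
  x = 8: rhs = 11, matching y values: none (0 points).
  x = 9: rhs = 2, matching y values: none (0 points).
  x = 10: rhs = 8, matching y values: none (0 points).
  x = 11: rhs = 9, matching y values: 3, 10 (2 points).
  x = 12: rhs = 11, matching y values: none (0 points).
Total affine count: 10.
Full point count |E(F_13)| = 10 + 1 = 11.
Hasse bound: |11 − (13+1)| = |-3| = 3 ≤ 2√13 ≈ 7.2111 ✓.


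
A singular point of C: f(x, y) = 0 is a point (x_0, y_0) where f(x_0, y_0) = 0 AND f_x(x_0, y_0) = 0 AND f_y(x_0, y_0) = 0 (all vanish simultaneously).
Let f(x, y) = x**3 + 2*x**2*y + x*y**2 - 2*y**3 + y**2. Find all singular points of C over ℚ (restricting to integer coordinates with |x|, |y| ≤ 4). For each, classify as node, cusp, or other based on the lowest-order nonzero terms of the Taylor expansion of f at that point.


Singular points: {(0, 0)}; classification: cusp.

Compute partial derivatives:
  f_x = 3*x**2 + 4*x*y + y**2.
  f_y = 2*x**2 + 2*x*y - 6*y**2 + 2*y.
Scan x_0 ∈ {−4, ..., 4}. For each x_0, f_y(x_0, y) is a polynomial in y; find its integer roots y ∈ {−4, ..., 4}, then test f_x and f at those candidates.
  x = -4: f_y(-4, y) = -6*y**2 - 6*y + 32; no integer root y with |y| ≤ 4.
  x = -3: f_y(-3, y) = -6*y**2 - 4*y + 18; no integer root y with |y| ≤ 4.
  x = -2: f_y(-2, y) = -6*y**2 - 2*y + 8; vanishes at y ∈ {1}. (-2, 1): f_x = 5 ≠ 0.
  x = -1: f_y(-1, y) = 2 - 6*y**2; no integer root y with |y| ≤ 4.
  x = 0: f_y(0, y) = -6*y**2 + 2*y; vanishes at y ∈ {0}. (0, 0): f_x = 0, f = 0 — SINGULAR.
  x = 1: f_y(1, y) = -6*y**2 + 4*y + 2; vanishes at y ∈ {1}. (1, 1): f_x = 8 ≠ 0.
  x = 2: f_y(2, y) = -6*y**2 + 6*y + 8; no integer root y with |y| ≤ 4.
  x = 3: f_y(3, y) = -6*y**2 + 8*y + 18; no integer root y with |y| ≤ 4.
  x = 4: f_y(4, y) = -6*y**2 + 10*y + 32; no integer root y with |y| ≤ 4.
Only singular point on the grid: (0, 0).
Classify: substitute x = 0 + u, y = 0 + v and expand: f = u**3 + 2*u**2*v + u*v**2 - 2*v**3 + v**2.
No constant or linear terms (consistent with a singular point). Quadratic part: v**2. Cubic part: u**3 + 2*u**2*v + u*v**2 - 2*v**3.
The quadratic part v**2 is a perfect square, so there is a single (double) tangent line v = 0, i.e. y = 0. Restricting the cubic part to that line (v = 0) leaves u**3 ≠ 0, so f is not divisible by v and the branch is v² ≈ -u**3 to lowest order — this is a cusp.
Classification: cusp.


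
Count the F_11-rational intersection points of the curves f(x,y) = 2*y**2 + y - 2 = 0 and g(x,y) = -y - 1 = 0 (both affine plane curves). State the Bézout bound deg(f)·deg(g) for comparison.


Common zeros: ∅; count = 0; Bézout bound = 2.

deg(f) = 2, deg(g) = 1, so Bézout bound = 2.
Scan x ∈ F_11. For each x, list the y ∈ F_11 with f(x, y) ≡ 0 and those with g(x, y) ≡ 0 (mod 11); the common zeros in that column are the intersection.
  x = 0: f ≡ 0 at y ∈ ∅; g ≡ 0 at y ∈ {10}; common: ∅.
  x = 1: f ≡ 0 at y ∈ ∅; g ≡ 0 at y ∈ {10}; common: ∅.
  x = 2: f ≡ 0 at y ∈ ∅; g ≡ 0 at y ∈ {10}; common: ∅.
  x = 3: f ≡ 0 at y ∈ ∅; g ≡ 0 at y ∈ {10}; common: ∅.
  x = 4: f ≡ 0 at y ∈ ∅; g ≡ 0 at y ∈ {10}; common: ∅.
  x = 5: f ≡ 0 at y ∈ ∅; g ≡ 0 at y ∈ {10}; common: ∅.
  x = 6: f ≡ 0 at y ∈ ∅; g ≡ 0 at y ∈ {10}; common: ∅.
  x = 7: f ≡ 0 at y ∈ ∅; g ≡ 0 at y ∈ {10}; common: ∅.
  x = 8: f ≡ 0 at y ∈ ∅; g ≡ 0 at y ∈ {10}; common: ∅.
  x = 9: f ≡ 0 at y ∈ ∅; g ≡ 0 at y ∈ {10}; common: ∅.
  x = 10: f ≡ 0 at y ∈ ∅; g ≡ 0 at y ∈ {10}; common: ∅.
Collecting: common zeros = ∅, so the count is 0.
Comparison with the Bézout bound: 0 ≤ 2 = deg(f)·deg(g), as expected for curves with no common component (the affine F_11-count falls short of the bound because intersections may lie at infinity, over extension fields, or carry multiplicity).


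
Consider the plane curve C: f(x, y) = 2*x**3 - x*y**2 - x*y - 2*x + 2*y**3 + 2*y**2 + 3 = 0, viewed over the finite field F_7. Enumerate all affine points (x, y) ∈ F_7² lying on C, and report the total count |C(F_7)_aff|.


Affine F_7-points: {(0, 1), (1, 2), (1, 3), (1, 5), (2, 3), (3, 1), (4, 1), (4, 3), (4, 4)}; count = 9.

For each of the 49 pairs (x, y) ∈ F_7², evaluate f(x, y) mod 7. Record the zeros.
  x = 0: [0↦3, 1↦0, 2↦6, 3↦5, 4↦2, 5↦2, 6↦3]  zeros at y ∈ {1}
  x = 1: [0↦3, 1↦5, 2↦0, 3↦0, 4↦3, 5↦0, 6↦3]  zeros at y ∈ {2, 3, 5}
  x = 2: [0↦1, 1↦1, 2↦6, 3↦0, 4↦2, 5↦3, 6↦1]  zeros at y ∈ {3}
  x = 3: [0↦2, 1↦0, 2↦1, 3↦3, 4↦4, 5↦2, 6↦2]  zeros at y ∈ {1}
  x = 4: [0↦4, 1↦0, 2↦4, 3↦0, 4↦0, 5↦2, 6↦4]  zeros at y ∈ {1, 3, 4}
  x = 5: [0↦5, 1↦6, 2↦6, 3↦3, 4↦2, 5↦1, 6↦5]  zeros at y ∈ ∅
  x = 6: [0↦3, 1↦2, 2↦5, 3↦3, 4↦1, 5↦4, 6↦3]  zeros at y ∈ ∅
Collecting zeros: affine points = {(0, 1), (1, 2), (1, 3), (1, 5), (2, 3), (3, 1), (4, 1), (4, 3), (4, 4)}.
Total count |C(F_7)_aff| = 9.


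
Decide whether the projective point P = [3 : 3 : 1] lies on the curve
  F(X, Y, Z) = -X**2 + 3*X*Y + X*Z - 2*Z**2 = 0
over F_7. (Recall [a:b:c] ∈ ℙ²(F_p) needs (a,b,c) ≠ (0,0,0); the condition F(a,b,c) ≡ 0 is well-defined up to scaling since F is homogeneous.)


F(3,3,1) ≡ 5 (mod 7); P is NOT on the curve.

Evaluate F(3, 3, 1) term-by-term (mod 7).
  -X**2 ↦ -1·9·1·1 = -9
  3*X*Y ↦ 3·3·3·1 = 27
  X*Z ↦ 1·3·1·1 = 3
  -2*Z**2 ↦ -2·1·1·1 = -2
Sum: F(3, 3, 1) = (-9) + (27) + (3) + (-2) = 19.
Reducing mod 7: 19 ≡ 5 (mod 7).
Since F(a, b, c) ≡ 5 ≠ 0 (mod 7), P does NOT lie on the curve.


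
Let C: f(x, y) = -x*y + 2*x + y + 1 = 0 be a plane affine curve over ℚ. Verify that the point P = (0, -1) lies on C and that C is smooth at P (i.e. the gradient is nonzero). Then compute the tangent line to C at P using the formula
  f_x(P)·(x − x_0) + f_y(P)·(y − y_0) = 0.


Tangent line at P: 3*x + y + 1 = 0.

Step 1: f(0, -1) = 0, so P lies on C.
Step 2: partial derivatives
  f_x(x, y) = 2 - y, f_y(x, y) = 1 - x.
  f_x(P) = 3, f_y(P) = 1 (gradient nonzero, so P is smooth).
Step 3: tangent line at P: 3·(x − 0) + 1·(y − -1) = 0.
Expanding: 3*x + y + 1 = 0.


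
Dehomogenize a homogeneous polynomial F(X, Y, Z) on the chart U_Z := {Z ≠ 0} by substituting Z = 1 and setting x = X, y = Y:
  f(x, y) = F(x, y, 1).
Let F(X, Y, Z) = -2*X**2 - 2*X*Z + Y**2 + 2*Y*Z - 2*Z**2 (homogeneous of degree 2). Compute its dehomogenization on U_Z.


f(x, y) = -2*x**2 - 2*x + y**2 + 2*y - 2

On U_Z we set Z = 1. Each monomial c·X^i·Y^j·Z^k in F becomes c·x^i·y^j·1^k = c·x^i·y^j.
Substituting Z = 1: F(X, Y, 1) = -2*x**2 - 2*x + y**2 + 2*y - 2.
Note: deg(f) ≤ deg(F) = 2; strict inequality happens when F is divisible by Z (lost terms).


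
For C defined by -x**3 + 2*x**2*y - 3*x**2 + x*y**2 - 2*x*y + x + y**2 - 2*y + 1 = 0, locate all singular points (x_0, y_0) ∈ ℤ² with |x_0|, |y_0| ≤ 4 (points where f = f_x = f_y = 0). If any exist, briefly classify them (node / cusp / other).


Singular points: {(0, 1)}; classification: node.

Compute partial derivatives:
  f_x = -3*x**2 + 4*x*y - 6*x + y**2 - 2*y + 1.
  f_y = 2*x**2 + 2*x*y - 2*x + 2*y - 2.
Scan x_0 ∈ {−4, ..., 4}. For each x_0, f_y(x_0, y) is a polynomial in y; find its integer roots y ∈ {−4, ..., 4}, then test f_x and f at those candidates.
  x = -4: f_y(-4, y) = 38 - 6*y; no integer root y with |y| ≤ 4.
  x = -3: f_y(-3, y) = 22 - 4*y; no integer root y with |y| ≤ 4.
  x = -2: f_y(-2, y) = 10 - 2*y; no integer root y with |y| ≤ 4.
  x = -1: f_y(-1, y) = 2; no integer root y with |y| ≤ 4.
  x = 0: f_y(0, y) = 2*y - 2; vanishes at y ∈ {1}. (0, 1): f_x = 0, f = 0 — SINGULAR.
  x = 1: f_y(1, y) = 4*y - 2; no integer root y with |y| ≤ 4.
  x = 2: f_y(2, y) = 6*y + 2; no integer root y with |y| ≤ 4.
  x = 3: f_y(3, y) = 8*y + 10; no integer root y with |y| ≤ 4.
  x = 4: f_y(4, y) = 10*y + 22; no integer root y with |y| ≤ 4.
Only singular point on the grid: (0, 1).
Classify: substitute x = 0 + u, y = 1 + v and expand: f = -u**3 + 2*u**2*v - u**2 + u*v**2 + v**2.
No constant or linear terms (consistent with a singular point). Quadratic part: -u**2 + v**2. Cubic part: -u**3 + 2*u**2*v + u*v**2.
The quadratic part v**2 - u**2 = (v − u)(v + u) splits into two distinct linear factors, so there are two distinct tangent lines y − 1 = ±(x − 0) — this is a node (ordinary double point).
Classification: node.


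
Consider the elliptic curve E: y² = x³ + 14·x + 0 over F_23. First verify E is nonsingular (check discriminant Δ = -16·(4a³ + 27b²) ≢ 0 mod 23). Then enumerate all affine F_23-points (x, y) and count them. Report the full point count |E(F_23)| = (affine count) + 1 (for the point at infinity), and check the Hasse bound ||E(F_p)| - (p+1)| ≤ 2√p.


Affine points = {(0, 0), (2, 6), (2, 17), (3, 0), (6, 1), (6, 22), (7, 2), (7, 21), (8, 7), (8, 16), (9, 2), (9, 21), (10, 6), (10, 17), (11, 6), (11, 17), (18, 9), (18, 14), (19, 8), (19, 15), (20, 0), (22, 10), (22, 13)}; affine count = 23; |E(F_23)| = 24.

Discriminant check: Δ ∝ 4a³ + 27b² = 4·14³ + 27·0² = 4·2744 + 27·0 ≡ 5 (mod 23). Nonzero ⇒ E is nonsingular.
For each x ∈ F_23, compute rhs = x³ + 14·x + 0 mod 23, then count y ∈ F_23 with y² ≡ rhs.
  x = 0: rhs = 0, matching y values: 0 (1 points).
  x = 1: rhs = 15, matching y values: none (0 points).
  x = 2: rhs = 13, matching y values: 6, 17 (2 points).
  x = 3: rhs = 0, matching y values: 0 (1 points).
  x = 4: rhs = 5, matching y values: none (0 points).
  x = 5: rhs = 11, matching y values: none (0 points).
  x = 6: rhs = 1, matching y values: 1, 22 (2 points).
  x = 7: rhs = 4, matching y values: 2, 21 (2 points).
  x = 8: rhs = 3, matching y values: 7, 16 (2 points).
  x = 9: rhs = 4, matching y values: 2, 21 (2 points).
  x = 10: rhs = 13, matching y values: 6, 17 (2 points).
  x = 11: rhs = 13, matching y values: 6, 17 (2 points).
  x = 12: rhs = 10, matching y values: none (0 points).
  x = 13: rhs = 10, matching y values: none (0 points).
  x = 14: rhs = 19, matching y values: none (0 points).
  x = 15: rhs = 20, matching y values: none (0 points).
  x = 16: rhs = 19, matching y values: none (0 points).
  x = 17: rhs = 22, matching y values: none (0 points).
  x = 18: rhs = 12, matching y values: 9, 14 (2 points).
  x = 19: rhs = 18, matching y values: 8, 15 (2 points).
  x = 20: rhs = 0, matching y values: 0 (1 points).
  x = 21: rhs = 10, matching y values: none (0 points).
  x = 22: rhs = 8, matching y values: 10, 13 (2 points).
Total affine count: 23.
Full point count |E(F_23)| = 23 + 1 = 24.
Hasse bound: |24 − (23+1)| = |0| = 0 ≤ 2√23 ≈ 9.5917 ✓.


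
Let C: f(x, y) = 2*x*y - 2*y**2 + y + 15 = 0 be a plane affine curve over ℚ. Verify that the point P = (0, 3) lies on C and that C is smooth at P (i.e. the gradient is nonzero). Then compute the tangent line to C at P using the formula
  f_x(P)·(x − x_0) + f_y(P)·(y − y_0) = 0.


Tangent line at P: 6*x - 11*y + 33 = 0.

Step 1: f(0, 3) = 0, so P lies on C.
Step 2: partial derivatives
  f_x(x, y) = 2*y, f_y(x, y) = 2*x - 4*y + 1.
  f_x(P) = 6, f_y(P) = -11 (gradient nonzero, so P is smooth).
Step 3: tangent line at P: 6·(x − 0) + -11·(y − 3) = 0.
Expanding: 6*x - 11*y + 33 = 0.


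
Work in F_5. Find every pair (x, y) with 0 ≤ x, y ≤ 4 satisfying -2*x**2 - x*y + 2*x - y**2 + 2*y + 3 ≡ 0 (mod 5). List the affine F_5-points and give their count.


Affine F_5-points: {(0, 3), (0, 4), (2, 2), (2, 3), (3, 2), (4, 4)}; count = 6.

For each of the 25 pairs (x, y) ∈ F_5², evaluate f(x, y) mod 5. Record the zeros.
  x = 0: [0↦3, 1↦4, 2↦3, 3↦0, 4↦0]  zeros at y ∈ {3, 4}
  x = 1: [0↦3, 1↦3, 2↦1, 3↦2, 4↦1]  zeros at y ∈ ∅
  x = 2: [0↦4, 1↦3, 2↦0, 3↦0, 4↦3]  zeros at y ∈ {2, 3}
  x = 3: [0↦1, 1↦4, 2↦0, 3↦4, 4↦1]  zeros at y ∈ {2}
  x = 4: [0↦4, 1↦1, 2↦1, 3↦4, 4↦0]  zeros at y ∈ {4}
Collecting zeros: affine points = {(0, 3), (0, 4), (2, 2), (2, 3), (3, 2), (4, 4)}.
Total count |C(F_5)_aff| = 6.


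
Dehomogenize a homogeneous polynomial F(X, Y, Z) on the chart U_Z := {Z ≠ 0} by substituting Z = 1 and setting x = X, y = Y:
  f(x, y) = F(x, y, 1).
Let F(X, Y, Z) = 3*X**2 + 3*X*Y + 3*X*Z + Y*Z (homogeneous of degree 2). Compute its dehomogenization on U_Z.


f(x, y) = 3*x**2 + 3*x*y + 3*x + y

On U_Z we set Z = 1. Each monomial c·X^i·Y^j·Z^k in F becomes c·x^i·y^j·1^k = c·x^i·y^j.
Substituting Z = 1: F(X, Y, 1) = 3*x**2 + 3*x*y + 3*x + y.
Note: deg(f) ≤ deg(F) = 2; strict inequality happens when F is divisible by Z (lost terms).


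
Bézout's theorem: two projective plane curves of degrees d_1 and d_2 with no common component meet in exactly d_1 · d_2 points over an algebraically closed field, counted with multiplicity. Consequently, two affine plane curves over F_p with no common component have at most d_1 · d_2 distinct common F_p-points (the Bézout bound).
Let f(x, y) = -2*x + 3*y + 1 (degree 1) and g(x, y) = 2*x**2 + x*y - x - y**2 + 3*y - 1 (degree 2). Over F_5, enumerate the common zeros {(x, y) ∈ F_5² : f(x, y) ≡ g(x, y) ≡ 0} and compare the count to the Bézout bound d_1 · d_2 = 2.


Common zeros: ∅; count = 0; Bézout bound = 2.

deg(f) = 1, deg(g) = 2, so Bézout bound = 2.
Scan x ∈ F_5. For each x, list the y ∈ F_5 with f(x, y) ≡ 0 and those with g(x, y) ≡ 0 (mod 5); the common zeros in that column are the intersection.
  x = 0: f ≡ 0 at y ∈ {3}; g ≡ 0 at y ∈ {4}; common: ∅.
  x = 1: f ≡ 0 at y ∈ {2}; g ≡ 0 at y ∈ {0, 4}; common: ∅.
  x = 2: f ≡ 0 at y ∈ {1}; g ≡ 0 at y ∈ {0}; common: ∅.
  x = 3: f ≡ 0 at y ∈ {0}; g ≡ 0 at y ∈ ∅; common: ∅.
  x = 4: f ≡ 0 at y ∈ {4}; g ≡ 0 at y ∈ ∅; common: ∅.
Collecting: common zeros = ∅, so the count is 0.
Comparison with the Bézout bound: 0 ≤ 2 = deg(f)·deg(g), as expected for curves with no common component (the affine F_5-count falls short of the bound because intersections may lie at infinity, over extension fields, or carry multiplicity).


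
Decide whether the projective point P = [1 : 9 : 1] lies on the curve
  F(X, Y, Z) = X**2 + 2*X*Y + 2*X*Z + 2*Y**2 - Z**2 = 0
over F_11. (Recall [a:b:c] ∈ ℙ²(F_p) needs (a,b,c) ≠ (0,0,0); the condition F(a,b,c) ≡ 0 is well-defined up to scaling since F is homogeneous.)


F(1,9,1) ≡ 6 (mod 11); P is NOT on the curve.

Evaluate F(1, 9, 1) term-by-term (mod 11).
  X**2 ↦ 1·1·1·1 = 1
  2*X*Y ↦ 2·1·9·1 = 18
  2*X*Z ↦ 2·1·1·1 = 2
  2*Y**2 ↦ 2·1·81·1 = 162
  -Z**2 ↦ -1·1·1·1 = -1
Sum: F(1, 9, 1) = (1) + (18) + (2) + (162) + (-1) = 182.
Reducing mod 11: 182 ≡ 6 (mod 11).
Since F(a, b, c) ≡ 6 ≠ 0 (mod 11), P does NOT lie on the curve.


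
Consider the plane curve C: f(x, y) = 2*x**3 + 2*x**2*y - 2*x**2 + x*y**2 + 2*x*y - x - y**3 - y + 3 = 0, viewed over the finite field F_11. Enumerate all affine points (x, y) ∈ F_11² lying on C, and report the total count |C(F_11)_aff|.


Affine F_11-points: {(0, 8), (2, 3), (2, 5), (3, 6), (5, 0), (6, 2), (7, 8), (8, 0), (8, 8), (9, 3), (10, 0)}; count = 11.

For each of the 121 pairs (x, y) ∈ F_11², evaluate f(x, y) mod 11. Record the zeros.
  x = 0: [0↦3, 1↦1, 2↦4, 3↦6, 4↦1, 5↦5, 6↦1, 7↦5, 8↦0, 9↦2, 10↦5]  zeros at y ∈ {8}
  x = 1: [0↦2, 1↦5, 2↦4, 3↦4, 4↦10, 5↦5, 6↦5, 7↦4, 8↦7, 9↦8, 10↦1]  zeros at y ∈ ∅
  x = 2: [0↦9, 1↦10, 2↦9, 3↦0, 4↦10, 5↦0, 6↦8, 7↦6, 8↦10, 9↦3, 10↦1]  zeros at y ∈ {3, 5}
  x = 3: [0↦3, 1↦6, 2↦9, 3↦6, 4↦2, 5↦2, 6↦0, 7↦1, 8↦10, 9↦10, 10↦6]  zeros at y ∈ {6}
  x = 4: [0↦7, 1↦5, 2↦5, 3↦1, 4↦9, 5↦1, 6↦4, 7↦1, 8↦8, 9↦8, 10↦6]  zeros at y ∈ ∅
  x = 5: [0↦0, 1↦8, 2↦9, 3↦8, 4↦10, 5↦9, 6↦10, 7↦7, 8↦5, 9↦9, 10↦2]  zeros at y ∈ {0}
  x = 6: [0↦5, 1↦5, 2↦0, 3↦6, 4↦6, 5↦5, 6↦8, 7↦9, 8↦2, 9↦3, 10↦6]  zeros at y ∈ {2}
  x = 7: [0↦1, 1↦8, 2↦1, 3↦7, 4↦9, 5↦1, 6↦10, 7↦8, 8↦0, 9↦2, 10↦8]  zeros at y ∈ {8}
  x = 8: [0↦0, 1↦7, 2↦2, 3↦1, 4↦9, 5↦9, 6↦6, 7↦5, 8↦0, 9↦7, 10↦9]  zeros at y ∈ {0, 8}
  x = 9: [0↦3, 1↦3, 2↦4, 3↦0, 4↦7, 5↦8, 6↦8, 7↦1, 8↦3, 9↦8, 10↦10]  zeros at y ∈ {3}
  x = 10: [0↦0, 1↦8, 2↦8, 3↦5, 4↦4, 5↦10, 6↦6, 7↦8, 8↦10, 9↦6, 10↦1]  zeros at y ∈ {0}
Collecting zeros: affine points = {(0, 8), (2, 3), (2, 5), (3, 6), (5, 0), (6, 2), (7, 8), (8, 0), (8, 8), (9, 3), (10, 0)}.
Total count |C(F_11)_aff| = 11.
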